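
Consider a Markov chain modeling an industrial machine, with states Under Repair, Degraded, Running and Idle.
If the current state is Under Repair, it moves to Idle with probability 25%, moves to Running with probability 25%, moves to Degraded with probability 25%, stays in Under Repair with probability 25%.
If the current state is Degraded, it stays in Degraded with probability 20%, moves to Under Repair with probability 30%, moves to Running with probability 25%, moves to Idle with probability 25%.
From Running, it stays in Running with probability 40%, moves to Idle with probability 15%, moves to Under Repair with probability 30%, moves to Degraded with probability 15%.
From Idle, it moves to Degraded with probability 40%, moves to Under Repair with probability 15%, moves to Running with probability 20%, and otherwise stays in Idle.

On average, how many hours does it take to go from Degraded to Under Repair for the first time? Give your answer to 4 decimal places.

Let t(s) be the expected number of hours to first reach Under Repair from state s, with t(Under Repair) = 0. Conditioning on the first hour:
t(Degraded) = 1 + 0.2·t(Degraded) + 0.25·t(Running) + 0.25·t(Idle)
t(Running) = 1 + 0.15·t(Degraded) + 0.4·t(Running) + 0.15·t(Idle)
t(Idle) = 1 + 0.4·t(Degraded) + 0.2·t(Running) + 0.25·t(Idle)
Solving: t(Degraded) = 3.7493, t(Running) = 3.6828, t(Idle) = 4.3150.
Expected hours from Degraded to Under Repair: 3.7493.

3.7493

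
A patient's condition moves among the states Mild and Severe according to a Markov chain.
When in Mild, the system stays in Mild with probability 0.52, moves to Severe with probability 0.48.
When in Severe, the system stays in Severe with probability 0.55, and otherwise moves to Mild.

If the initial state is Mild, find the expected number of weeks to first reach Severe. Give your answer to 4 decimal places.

Let t(s) be the expected number of weeks to first reach Severe from state s, with t(Severe) = 0. Conditioning on the first week:
t(Mild) = 1 + 0.52·t(Mild)
Solving: t(Mild) = 2.0833.
Expected weeks from Mild to Severe: 2.0833.

2.0833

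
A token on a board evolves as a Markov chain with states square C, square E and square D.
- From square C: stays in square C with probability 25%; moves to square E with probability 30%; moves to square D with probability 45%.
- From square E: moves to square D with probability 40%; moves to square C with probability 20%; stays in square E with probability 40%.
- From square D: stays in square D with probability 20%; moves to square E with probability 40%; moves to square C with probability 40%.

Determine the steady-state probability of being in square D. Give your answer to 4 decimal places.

0.3451

Let the stationary distribution be π with π = πP and π_1 + π_2 + π_3 = 1.
π_1 = 0.25·π_1 + 0.2·π_2 + 0.4·π_3
π_2 = 0.3·π_1 + 0.4·π_2 + 0.4·π_3
Solving with the normalization constraint gives π = (0.2832, 0.3717, 0.3451).
So the stationary probability of square D is 0.3451.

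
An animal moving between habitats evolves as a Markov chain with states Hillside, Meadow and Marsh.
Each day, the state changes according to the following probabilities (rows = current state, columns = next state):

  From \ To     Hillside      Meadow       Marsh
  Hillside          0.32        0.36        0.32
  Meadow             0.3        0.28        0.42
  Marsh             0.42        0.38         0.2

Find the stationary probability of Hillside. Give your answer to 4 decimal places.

0.3448

Let the stationary distribution be π with π = πP and π_1 + π_2 + π_3 = 1.
π_1 = 0.32·π_1 + 0.3·π_2 + 0.42·π_3
π_2 = 0.36·π_1 + 0.28·π_2 + 0.38·π_3
Solving with the normalization constraint gives π = (0.3448, 0.3392, 0.3160).
So the stationary probability of Hillside is 0.3448.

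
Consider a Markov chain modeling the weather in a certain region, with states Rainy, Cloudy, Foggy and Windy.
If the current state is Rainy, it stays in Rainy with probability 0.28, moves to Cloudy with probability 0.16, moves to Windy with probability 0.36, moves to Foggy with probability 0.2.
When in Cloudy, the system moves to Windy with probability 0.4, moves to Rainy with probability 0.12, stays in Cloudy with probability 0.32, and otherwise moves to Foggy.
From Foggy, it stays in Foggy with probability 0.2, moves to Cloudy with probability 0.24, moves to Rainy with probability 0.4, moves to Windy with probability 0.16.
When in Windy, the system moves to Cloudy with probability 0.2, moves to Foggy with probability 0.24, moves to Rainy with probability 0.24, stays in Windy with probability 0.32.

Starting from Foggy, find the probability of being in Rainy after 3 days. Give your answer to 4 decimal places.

0.2554

Propagate the distribution vector 3 days from Foggy.
After 0 days: (0.0000, 0.0000, 1.0000, 0.0000)
After 1 day: (0.4000, 0.2400, 0.2000, 0.1600)
After 2 days: (0.2592, 0.2208, 0.1968, 0.3232)
After 3 days: (0.2554, 0.2240, 0.2041, 0.3165)
P(in Rainy after 3 days) = 0.2554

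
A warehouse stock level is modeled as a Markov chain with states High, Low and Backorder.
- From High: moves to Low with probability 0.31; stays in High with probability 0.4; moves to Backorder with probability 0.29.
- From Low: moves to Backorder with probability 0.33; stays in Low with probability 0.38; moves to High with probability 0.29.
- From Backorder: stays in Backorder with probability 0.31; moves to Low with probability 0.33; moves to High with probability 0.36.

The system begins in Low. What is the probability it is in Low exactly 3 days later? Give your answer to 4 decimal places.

0.3403

Propagate the distribution vector 3 days from Low.
After 0 days: (0.0000, 1.0000, 0.0000)
After 1 day: (0.2900, 0.3800, 0.3300)
After 2 days: (0.3450, 0.3432, 0.3118)
After 3 days: (0.3498, 0.3403, 0.3100)
P(in Low after 3 days) = 0.3403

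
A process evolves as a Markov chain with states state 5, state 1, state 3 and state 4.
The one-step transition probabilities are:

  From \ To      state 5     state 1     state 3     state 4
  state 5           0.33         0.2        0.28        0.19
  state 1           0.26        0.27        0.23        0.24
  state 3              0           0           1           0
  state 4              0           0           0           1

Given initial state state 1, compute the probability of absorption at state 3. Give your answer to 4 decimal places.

0.5191

Let h(s) be the probability of absorption at state 3 starting from transient state s. Then h(state 3) = 1 and h(state 4) = 0. By first-step analysis:
h(state 5) = 0.33·h(state 5) + 0.2·h(state 1) + 0.28·1 + 0.19·0
h(state 1) = 0.26·h(state 5) + 0.27·h(state 1) + 0.23·1 + 0.24·0
Solving: h(state 5) = 0.5729, h(state 1) = 0.5191.
Starting from state 1, the probability is 0.5191.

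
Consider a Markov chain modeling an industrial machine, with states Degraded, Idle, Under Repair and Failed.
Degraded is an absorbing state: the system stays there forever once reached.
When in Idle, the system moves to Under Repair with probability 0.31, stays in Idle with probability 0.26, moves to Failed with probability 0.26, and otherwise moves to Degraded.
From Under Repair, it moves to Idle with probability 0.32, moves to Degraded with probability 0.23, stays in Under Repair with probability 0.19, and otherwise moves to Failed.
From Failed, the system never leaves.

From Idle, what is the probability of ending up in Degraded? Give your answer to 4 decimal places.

Let h(s) be the probability of absorption at Degraded starting from transient state s. Then h(Degraded) = 1 and h(Failed) = 0. By first-step analysis:
h(Idle) = 0.17·1 + 0.26·h(Idle) + 0.31·h(Under Repair) + 0.26·0
h(Under Repair) = 0.23·1 + 0.32·h(Idle) + 0.19·h(Under Repair) + 0.26·0
Solving: h(Idle) = 0.4178, h(Under Repair) = 0.4490.
Starting from Idle, the probability is 0.4178.

0.4178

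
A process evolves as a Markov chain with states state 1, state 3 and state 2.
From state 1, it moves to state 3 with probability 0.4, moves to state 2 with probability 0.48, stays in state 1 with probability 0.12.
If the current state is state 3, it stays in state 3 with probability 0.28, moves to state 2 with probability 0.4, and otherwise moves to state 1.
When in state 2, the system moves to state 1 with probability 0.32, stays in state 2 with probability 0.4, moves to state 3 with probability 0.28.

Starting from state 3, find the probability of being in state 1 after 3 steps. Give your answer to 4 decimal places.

0.2688

Propagate the distribution vector 3 steps from state 3.
After 0 steps: (0.0000, 1.0000, 0.0000)
After 1 step: (0.3200, 0.2800, 0.4000)
After 2 steps: (0.2560, 0.3184, 0.4256)
After 3 steps: (0.2688, 0.3107, 0.4205)
P(in state 1 after 3 steps) = 0.2688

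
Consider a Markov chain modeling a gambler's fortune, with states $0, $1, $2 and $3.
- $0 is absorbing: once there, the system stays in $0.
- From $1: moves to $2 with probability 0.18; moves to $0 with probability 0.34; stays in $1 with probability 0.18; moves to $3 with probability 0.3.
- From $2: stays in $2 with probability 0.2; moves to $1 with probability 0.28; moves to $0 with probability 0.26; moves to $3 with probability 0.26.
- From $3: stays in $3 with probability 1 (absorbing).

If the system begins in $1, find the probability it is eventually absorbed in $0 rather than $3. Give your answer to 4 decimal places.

Let h(s) be the probability of absorption at $0 starting from transient state s. Then h($0) = 1 and h($3) = 0. By first-step analysis:
h($1) = 0.34·1 + 0.18·h($1) + 0.18·h($2) + 0.3·0
h($2) = 0.26·1 + 0.28·h($1) + 0.2·h($2) + 0.26·0
Solving: h($1) = 0.5264, h($2) = 0.5092.
Starting from $1, the probability is 0.5264.

0.5264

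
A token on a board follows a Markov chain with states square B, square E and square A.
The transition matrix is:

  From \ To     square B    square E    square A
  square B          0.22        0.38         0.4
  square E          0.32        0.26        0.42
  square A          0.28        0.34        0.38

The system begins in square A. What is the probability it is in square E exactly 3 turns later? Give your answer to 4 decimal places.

Propagate the distribution vector 3 turns from square A.
After 0 turns: (0.0000, 0.0000, 1.0000)
After 1 turn: (0.2800, 0.3400, 0.3800)
After 2 turns: (0.2768, 0.3240, 0.3992)
After 3 turns: (0.2764, 0.3252, 0.3985)
P(in square E after 3 turns) = 0.3252

0.3252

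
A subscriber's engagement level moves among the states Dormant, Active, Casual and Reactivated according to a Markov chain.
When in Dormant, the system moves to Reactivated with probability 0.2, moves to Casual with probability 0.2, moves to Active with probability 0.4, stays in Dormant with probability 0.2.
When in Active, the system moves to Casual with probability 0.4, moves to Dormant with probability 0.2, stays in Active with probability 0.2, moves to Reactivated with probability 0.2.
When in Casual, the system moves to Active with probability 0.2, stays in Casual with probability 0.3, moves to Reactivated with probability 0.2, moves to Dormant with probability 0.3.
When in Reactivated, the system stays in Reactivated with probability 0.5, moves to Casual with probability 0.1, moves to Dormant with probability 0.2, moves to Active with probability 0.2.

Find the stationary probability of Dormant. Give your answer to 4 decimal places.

0.2245

Let the stationary distribution be π with π = πP and π_1 + π_2 + π_3 + π_4 = 1.
π_1 = 0.2·π_1 + 0.2·π_2 + 0.3·π_3 + 0.2·π_4
π_2 = 0.4·π_1 + 0.2·π_2 + 0.2·π_3 + 0.2·π_4
π_3 = 0.2·π_1 + 0.4·π_2 + 0.3·π_3 + 0.1·π_4
Solving with the normalization constraint gives π = (0.2245, 0.2449, 0.2449, 0.2857).
So the stationary probability of Dormant is 0.2245.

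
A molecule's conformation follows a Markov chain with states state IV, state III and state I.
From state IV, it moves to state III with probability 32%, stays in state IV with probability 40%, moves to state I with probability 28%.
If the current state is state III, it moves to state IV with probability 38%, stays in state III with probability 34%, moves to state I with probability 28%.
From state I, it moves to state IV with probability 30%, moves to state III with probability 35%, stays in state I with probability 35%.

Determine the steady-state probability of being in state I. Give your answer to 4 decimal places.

0.3011

Let the stationary distribution be π with π = πP and π_1 + π_2 + π_3 = 1.
π_1 = 0.4·π_1 + 0.38·π_2 + 0.3·π_3
π_2 = 0.32·π_1 + 0.34·π_2 + 0.35·π_3
Solving with the normalization constraint gives π = (0.3632, 0.3357, 0.3011).
So the stationary probability of state I is 0.3011.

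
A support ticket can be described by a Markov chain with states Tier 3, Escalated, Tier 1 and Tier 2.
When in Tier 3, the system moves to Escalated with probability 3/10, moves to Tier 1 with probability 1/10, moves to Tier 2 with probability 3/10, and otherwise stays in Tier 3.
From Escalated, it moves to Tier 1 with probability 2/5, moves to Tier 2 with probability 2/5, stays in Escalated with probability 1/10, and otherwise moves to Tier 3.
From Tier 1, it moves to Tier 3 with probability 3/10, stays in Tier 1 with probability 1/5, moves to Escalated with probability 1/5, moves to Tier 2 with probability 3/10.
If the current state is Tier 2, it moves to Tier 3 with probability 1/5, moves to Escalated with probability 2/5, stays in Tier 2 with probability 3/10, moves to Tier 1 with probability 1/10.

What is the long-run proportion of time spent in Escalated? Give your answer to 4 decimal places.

0.2607

Let the stationary distribution be π with π = πP and π_1 + π_2 + π_3 + π_4 = 1.
π_1 = 0.3·π_1 + 0.1·π_2 + 0.3·π_3 + 0.2·π_4
π_2 = 0.3·π_1 + 0.1·π_2 + 0.2·π_3 + 0.4·π_4
π_3 = 0.1·π_1 + 0.4·π_2 + 0.2·π_3 + 0.1·π_4
Solving with the normalization constraint gives π = (0.2153, 0.2607, 0.1980, 0.3261).
So the stationary probability of Escalated is 0.2607.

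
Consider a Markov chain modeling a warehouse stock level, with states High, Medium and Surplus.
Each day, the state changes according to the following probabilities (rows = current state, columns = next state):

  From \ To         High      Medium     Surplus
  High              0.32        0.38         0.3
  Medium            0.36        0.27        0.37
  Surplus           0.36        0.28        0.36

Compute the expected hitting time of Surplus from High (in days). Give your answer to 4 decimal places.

Let t(s) be the expected number of days to first reach Surplus from state s, with t(Surplus) = 0. Conditioning on the first day:
t(High) = 1 + 0.32·t(High) + 0.38·t(Medium)
t(Medium) = 1 + 0.36·t(High) + 0.27·t(Medium)
Solving: t(High) = 3.0868, t(Medium) = 2.8921.
Expected days from High to Surplus: 3.0868.

3.0868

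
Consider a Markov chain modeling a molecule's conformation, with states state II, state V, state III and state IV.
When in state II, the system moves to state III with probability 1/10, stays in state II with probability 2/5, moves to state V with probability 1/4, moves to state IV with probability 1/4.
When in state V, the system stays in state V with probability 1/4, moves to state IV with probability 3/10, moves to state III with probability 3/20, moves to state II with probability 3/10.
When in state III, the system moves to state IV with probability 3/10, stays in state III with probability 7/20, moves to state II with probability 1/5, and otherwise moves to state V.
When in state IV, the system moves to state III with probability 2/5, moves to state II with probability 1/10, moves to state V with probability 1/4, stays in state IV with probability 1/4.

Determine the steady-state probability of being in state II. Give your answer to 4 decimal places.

0.2438

Let the stationary distribution be π with π = πP and π_1 + π_2 + π_3 + π_4 = 1.
π_1 = 0.4·π_1 + 0.3·π_2 + 0.2·π_3 + 0.1·π_4
π_2 = 0.25·π_1 + 0.25·π_2 + 0.15·π_3 + 0.25·π_4
π_3 = 0.1·π_1 + 0.15·π_2 + 0.35·π_3 + 0.4·π_4
Solving with the normalization constraint gives π = (0.2438, 0.2242, 0.2579, 0.2741).
So the stationary probability of state II is 0.2438.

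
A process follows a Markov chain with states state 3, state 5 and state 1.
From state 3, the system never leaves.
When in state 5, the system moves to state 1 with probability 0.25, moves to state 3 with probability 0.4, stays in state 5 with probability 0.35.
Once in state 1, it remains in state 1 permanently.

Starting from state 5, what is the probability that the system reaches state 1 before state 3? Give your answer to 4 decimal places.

0.3846

Let h(s) be the probability of absorption at state 1 starting from transient state s. Then h(state 1) = 1 and h(state 3) = 0. By first-step analysis:
h(state 5) = 0.4·0 + 0.35·h(state 5) + 0.25·1
Solving: h(state 5) = 0.3846.
Starting from state 5, the probability is 0.3846.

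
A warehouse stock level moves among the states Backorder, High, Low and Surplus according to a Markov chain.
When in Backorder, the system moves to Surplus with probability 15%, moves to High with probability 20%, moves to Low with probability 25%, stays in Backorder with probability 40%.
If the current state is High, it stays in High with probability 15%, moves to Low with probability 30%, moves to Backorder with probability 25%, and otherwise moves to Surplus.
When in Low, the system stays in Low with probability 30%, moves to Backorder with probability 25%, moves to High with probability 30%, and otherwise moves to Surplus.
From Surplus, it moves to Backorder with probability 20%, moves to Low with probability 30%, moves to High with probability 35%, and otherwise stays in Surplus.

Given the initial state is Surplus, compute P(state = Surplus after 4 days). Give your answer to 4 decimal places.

0.1871

Propagate the distribution vector 4 days from Surplus.
After 0 days: (0.0000, 0.0000, 0.0000, 1.0000)
After 1 day: (0.2000, 0.3500, 0.3000, 0.1500)
After 2 days: (0.2725, 0.2350, 0.2900, 0.2025)
After 3 days: (0.2808, 0.2476, 0.2864, 0.1853)
After 4 days: (0.2829, 0.2440, 0.2860, 0.1871)
P(in Surplus after 4 days) = 0.1871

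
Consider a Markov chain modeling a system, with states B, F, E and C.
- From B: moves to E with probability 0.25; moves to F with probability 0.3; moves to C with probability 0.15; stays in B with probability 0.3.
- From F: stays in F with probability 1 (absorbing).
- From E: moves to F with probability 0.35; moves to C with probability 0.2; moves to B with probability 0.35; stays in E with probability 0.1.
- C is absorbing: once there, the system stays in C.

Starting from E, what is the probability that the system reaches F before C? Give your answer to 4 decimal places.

0.6452

Let h(s) be the probability of absorption at F starting from transient state s. Then h(F) = 1 and h(C) = 0. By first-step analysis:
h(B) = 0.3·h(B) + 0.3·1 + 0.25·h(E) + 0.15·0
h(E) = 0.35·h(B) + 0.35·1 + 0.1·h(E) + 0.2·0
Solving: h(B) = 0.6590, h(E) = 0.6452.
Starting from E, the probability is 0.6452.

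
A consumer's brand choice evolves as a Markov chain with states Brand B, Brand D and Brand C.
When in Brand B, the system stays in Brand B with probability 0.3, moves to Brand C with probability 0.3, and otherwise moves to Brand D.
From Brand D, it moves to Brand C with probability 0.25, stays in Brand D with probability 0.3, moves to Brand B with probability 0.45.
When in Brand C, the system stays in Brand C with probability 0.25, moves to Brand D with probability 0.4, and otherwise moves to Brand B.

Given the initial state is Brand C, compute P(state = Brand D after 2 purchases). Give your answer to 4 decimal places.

0.3600

Sum over the intermediate state after 1 purchase:
P = P(Brand C→Brand B)·P(Brand B→Brand D) + P(Brand C→Brand D)·P(Brand D→Brand D) + P(Brand C→Brand C)·P(Brand C→Brand D)
  = 0.35×0.4 + 0.4×0.3 + 0.25×0.4
  = 0.1400 + 0.1200 + 0.1000 = 0.3600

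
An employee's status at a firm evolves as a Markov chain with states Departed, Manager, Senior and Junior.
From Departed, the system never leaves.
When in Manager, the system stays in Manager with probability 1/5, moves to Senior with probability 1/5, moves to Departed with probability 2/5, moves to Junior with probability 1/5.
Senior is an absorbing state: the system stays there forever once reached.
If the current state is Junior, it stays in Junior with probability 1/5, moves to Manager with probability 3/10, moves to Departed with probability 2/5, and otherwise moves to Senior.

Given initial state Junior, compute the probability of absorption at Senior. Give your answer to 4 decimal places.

0.2414

Let h(s) be the probability of absorption at Senior starting from transient state s. Then h(Senior) = 1 and h(Departed) = 0. By first-step analysis:
h(Manager) = 0.4·0 + 0.2·h(Manager) + 0.2·1 + 0.2·h(Junior)
h(Junior) = 0.4·0 + 0.3·h(Manager) + 0.1·1 + 0.2·h(Junior)
Solving: h(Manager) = 0.3103, h(Junior) = 0.2414.
Starting from Junior, the probability is 0.2414.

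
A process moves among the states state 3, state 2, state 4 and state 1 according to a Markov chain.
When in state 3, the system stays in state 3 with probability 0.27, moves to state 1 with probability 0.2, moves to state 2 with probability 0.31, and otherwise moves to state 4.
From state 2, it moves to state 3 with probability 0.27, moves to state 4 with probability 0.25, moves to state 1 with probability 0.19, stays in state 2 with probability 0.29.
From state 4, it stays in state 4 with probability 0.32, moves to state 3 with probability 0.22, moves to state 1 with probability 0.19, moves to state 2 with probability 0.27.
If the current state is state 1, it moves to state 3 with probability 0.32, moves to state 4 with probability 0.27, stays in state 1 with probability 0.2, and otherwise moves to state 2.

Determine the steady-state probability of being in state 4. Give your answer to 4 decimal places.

0.2644

Let the stationary distribution be π with π = πP and π_1 + π_2 + π_3 + π_4 = 1.
π_1 = 0.27·π_1 + 0.27·π_2 + 0.22·π_3 + 0.32·π_4
π_2 = 0.31·π_1 + 0.29·π_2 + 0.27·π_3 + 0.21·π_4
π_3 = 0.22·π_1 + 0.25·π_2 + 0.32·π_3 + 0.27·π_4
Solving with the normalization constraint gives π = (0.2665, 0.2745, 0.2644, 0.1946).
So the stationary probability of state 4 is 0.2644.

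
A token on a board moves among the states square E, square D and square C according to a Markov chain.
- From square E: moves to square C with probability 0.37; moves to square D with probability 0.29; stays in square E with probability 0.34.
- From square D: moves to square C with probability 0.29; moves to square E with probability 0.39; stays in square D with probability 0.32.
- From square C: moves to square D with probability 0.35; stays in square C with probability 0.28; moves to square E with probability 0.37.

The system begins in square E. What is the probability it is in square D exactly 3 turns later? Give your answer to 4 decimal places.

0.3184

Propagate the distribution vector 3 turns from square E.
After 0 turns: (1.0000, 0.0000, 0.0000)
After 1 turn: (0.3400, 0.2900, 0.3700)
After 2 turns: (0.3656, 0.3209, 0.3135)
After 3 turns: (0.3655, 0.3184, 0.3161)
P(in square D after 3 turns) = 0.3184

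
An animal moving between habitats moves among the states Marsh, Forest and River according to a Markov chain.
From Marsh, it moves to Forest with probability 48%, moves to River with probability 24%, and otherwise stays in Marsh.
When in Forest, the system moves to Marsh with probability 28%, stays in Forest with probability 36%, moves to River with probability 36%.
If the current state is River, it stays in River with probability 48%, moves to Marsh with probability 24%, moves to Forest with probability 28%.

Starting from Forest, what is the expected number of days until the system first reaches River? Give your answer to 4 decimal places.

Let t(s) be the expected number of days to first reach River from state s, with t(River) = 0. Conditioning on the first day:
t(Marsh) = 1 + 0.28·t(Marsh) + 0.48·t(Forest)
t(Forest) = 1 + 0.28·t(Marsh) + 0.36·t(Forest)
Solving: t(Marsh) = 3.4314, t(Forest) = 3.0637.
Expected days from Forest to River: 3.0637.

3.0637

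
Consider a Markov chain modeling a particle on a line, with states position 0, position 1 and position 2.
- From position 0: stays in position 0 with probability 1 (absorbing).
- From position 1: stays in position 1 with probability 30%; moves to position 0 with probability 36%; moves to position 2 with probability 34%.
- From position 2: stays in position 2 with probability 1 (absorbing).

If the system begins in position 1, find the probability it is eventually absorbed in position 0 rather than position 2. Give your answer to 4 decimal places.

Let h(s) be the probability of absorption at position 0 starting from transient state s. Then h(position 0) = 1 and h(position 2) = 0. By first-step analysis:
h(position 1) = 0.36·1 + 0.3·h(position 1) + 0.34·0
Solving: h(position 1) = 0.5143.
Starting from position 1, the probability is 0.5143.

0.5143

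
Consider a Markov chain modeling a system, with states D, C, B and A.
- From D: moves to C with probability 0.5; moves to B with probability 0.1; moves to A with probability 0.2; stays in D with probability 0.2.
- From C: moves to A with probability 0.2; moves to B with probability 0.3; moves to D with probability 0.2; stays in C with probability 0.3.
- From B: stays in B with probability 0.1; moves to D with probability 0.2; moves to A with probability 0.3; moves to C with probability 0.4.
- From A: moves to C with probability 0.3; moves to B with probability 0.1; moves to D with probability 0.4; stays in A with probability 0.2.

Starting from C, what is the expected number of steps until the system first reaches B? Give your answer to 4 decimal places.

Let t(s) be the expected number of steps to first reach B from state s, with t(B) = 0. Conditioning on the first step:
t(D) = 1 + 0.2·t(D) + 0.5·t(C) + 0.2·t(A)
t(C) = 1 + 0.2·t(D) + 0.3·t(C) + 0.2·t(A)
t(A) = 1 + 0.4·t(D) + 0.3·t(C) + 0.2·t(A)
Solving: t(D) = 5.6604, t(C) = 4.7170, t(A) = 5.8491.
Expected steps from C to B: 4.7170.

4.7170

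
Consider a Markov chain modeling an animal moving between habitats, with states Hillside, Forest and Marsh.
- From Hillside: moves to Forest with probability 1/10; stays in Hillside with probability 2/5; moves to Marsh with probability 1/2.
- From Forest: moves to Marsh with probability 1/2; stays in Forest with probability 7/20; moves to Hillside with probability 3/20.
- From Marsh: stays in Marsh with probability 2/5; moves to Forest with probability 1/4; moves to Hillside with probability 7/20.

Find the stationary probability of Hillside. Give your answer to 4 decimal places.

0.3212

Let the stationary distribution be π with π = πP and π_1 + π_2 + π_3 = 1.
π_1 = 0.4·π_1 + 0.15·π_2 + 0.35·π_3
π_2 = 0.1·π_1 + 0.35·π_2 + 0.25·π_3
Solving with the normalization constraint gives π = (0.3212, 0.2242, 0.4545).
So the stationary probability of Hillside is 0.3212.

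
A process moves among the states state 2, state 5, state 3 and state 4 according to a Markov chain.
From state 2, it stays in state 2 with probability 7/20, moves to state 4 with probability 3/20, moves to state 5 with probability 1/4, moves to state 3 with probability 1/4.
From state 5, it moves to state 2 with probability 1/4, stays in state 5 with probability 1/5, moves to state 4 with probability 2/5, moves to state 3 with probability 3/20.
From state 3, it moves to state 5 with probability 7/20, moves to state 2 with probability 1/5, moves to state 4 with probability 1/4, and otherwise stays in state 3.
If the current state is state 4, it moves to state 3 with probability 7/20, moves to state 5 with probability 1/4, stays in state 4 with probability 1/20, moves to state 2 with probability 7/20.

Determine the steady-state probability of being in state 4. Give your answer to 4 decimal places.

Let the stationary distribution be π with π = πP and π_1 + π_2 + π_3 + π_4 = 1.
π_1 = 0.35·π_1 + 0.25·π_2 + 0.2·π_3 + 0.35·π_4
π_2 = 0.25·π_1 + 0.2·π_2 + 0.35·π_3 + 0.25·π_4
π_3 = 0.25·π_1 + 0.15·π_2 + 0.2·π_3 + 0.35·π_4
Solving with the normalization constraint gives π = (0.2889, 0.2604, 0.2339, 0.2168).
So the stationary probability of state 4 is 0.2168.

0.2168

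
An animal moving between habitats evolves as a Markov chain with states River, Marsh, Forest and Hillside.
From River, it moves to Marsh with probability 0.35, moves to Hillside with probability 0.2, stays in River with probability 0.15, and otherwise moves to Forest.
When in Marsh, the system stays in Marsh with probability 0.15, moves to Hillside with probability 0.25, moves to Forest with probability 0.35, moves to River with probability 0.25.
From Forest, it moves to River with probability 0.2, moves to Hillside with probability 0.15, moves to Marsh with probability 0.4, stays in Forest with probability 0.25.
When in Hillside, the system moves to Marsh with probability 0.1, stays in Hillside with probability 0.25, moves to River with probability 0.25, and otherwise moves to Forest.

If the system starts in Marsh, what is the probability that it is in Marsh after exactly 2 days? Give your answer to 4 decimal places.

Propagate the distribution vector 2 days from Marsh.
After 0 days: (0.0000, 1.0000, 0.0000, 0.0000)
After 1 day: (0.2500, 0.1500, 0.3500, 0.2500)
After 2 days: (0.2075, 0.2750, 0.3150, 0.2025)
P(in Marsh after 2 days) = 0.2750

0.2750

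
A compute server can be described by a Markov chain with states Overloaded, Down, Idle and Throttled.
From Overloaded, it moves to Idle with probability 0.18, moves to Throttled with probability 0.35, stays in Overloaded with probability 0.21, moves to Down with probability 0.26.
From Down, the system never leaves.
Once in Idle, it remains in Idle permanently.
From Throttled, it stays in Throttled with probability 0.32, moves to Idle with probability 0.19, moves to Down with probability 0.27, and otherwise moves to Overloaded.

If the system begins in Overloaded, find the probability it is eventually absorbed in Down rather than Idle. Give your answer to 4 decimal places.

0.5895

Let h(s) be the probability of absorption at Down starting from transient state s. Then h(Down) = 1 and h(Idle) = 0. By first-step analysis:
h(Overloaded) = 0.21·h(Overloaded) + 0.26·1 + 0.18·0 + 0.35·h(Throttled)
h(Throttled) = 0.22·h(Overloaded) + 0.27·1 + 0.19·0 + 0.32·h(Throttled)
Solving: h(Overloaded) = 0.5895, h(Throttled) = 0.5878.
Starting from Overloaded, the probability is 0.5895.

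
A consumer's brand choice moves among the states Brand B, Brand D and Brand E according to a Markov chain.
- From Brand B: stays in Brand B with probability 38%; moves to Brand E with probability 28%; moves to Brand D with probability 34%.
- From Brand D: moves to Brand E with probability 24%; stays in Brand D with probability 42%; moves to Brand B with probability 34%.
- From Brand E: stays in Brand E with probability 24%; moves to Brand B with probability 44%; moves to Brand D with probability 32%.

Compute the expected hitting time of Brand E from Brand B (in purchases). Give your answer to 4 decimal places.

3.7705

Let t(s) be the expected number of purchases to first reach Brand E from state s, with t(Brand E) = 0. Conditioning on the first purchase:
t(Brand B) = 1 + 0.38·t(Brand B) + 0.34·t(Brand D)
t(Brand D) = 1 + 0.34·t(Brand B) + 0.42·t(Brand D)
Solving: t(Brand B) = 3.7705, t(Brand D) = 3.9344.
Expected purchases from Brand B to Brand E: 3.7705.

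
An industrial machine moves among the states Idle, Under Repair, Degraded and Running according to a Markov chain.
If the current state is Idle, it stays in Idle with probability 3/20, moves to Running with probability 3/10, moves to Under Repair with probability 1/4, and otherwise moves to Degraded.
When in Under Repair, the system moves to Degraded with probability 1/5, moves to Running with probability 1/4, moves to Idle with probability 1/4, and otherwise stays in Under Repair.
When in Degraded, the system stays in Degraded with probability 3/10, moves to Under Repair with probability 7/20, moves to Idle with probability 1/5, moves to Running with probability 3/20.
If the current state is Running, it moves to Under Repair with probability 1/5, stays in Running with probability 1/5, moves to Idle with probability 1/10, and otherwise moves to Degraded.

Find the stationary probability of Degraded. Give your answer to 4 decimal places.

0.3149

Let the stationary distribution be π with π = πP and π_1 + π_2 + π_3 + π_4 = 1.
π_1 = 0.15·π_1 + 0.25·π_2 + 0.2·π_3 + 0.1·π_4
π_2 = 0.25·π_1 + 0.3·π_2 + 0.35·π_3 + 0.2·π_4
π_3 = 0.3·π_1 + 0.2·π_2 + 0.3·π_3 + 0.5·π_4
Solving with the normalization constraint gives π = (0.1834, 0.2849, 0.3149, 0.2168).
So the stationary probability of Degraded is 0.3149.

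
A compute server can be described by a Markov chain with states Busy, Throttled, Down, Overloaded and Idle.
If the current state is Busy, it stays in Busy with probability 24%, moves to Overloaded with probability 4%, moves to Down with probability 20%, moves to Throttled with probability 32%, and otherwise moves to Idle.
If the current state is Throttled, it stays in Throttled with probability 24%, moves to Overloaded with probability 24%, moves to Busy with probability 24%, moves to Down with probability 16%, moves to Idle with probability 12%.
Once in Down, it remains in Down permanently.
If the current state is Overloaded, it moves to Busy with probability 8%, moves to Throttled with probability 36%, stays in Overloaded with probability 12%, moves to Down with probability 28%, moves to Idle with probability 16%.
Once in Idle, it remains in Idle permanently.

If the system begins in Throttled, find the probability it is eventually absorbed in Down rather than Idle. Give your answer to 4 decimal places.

Let h(s) be the probability of absorption at Down starting from transient state s. Then h(Down) = 1 and h(Idle) = 0. By first-step analysis:
h(Busy) = 0.24·h(Busy) + 0.32·h(Throttled) + 0.2·1 + 0.04·h(Overloaded) + 0.2·0
h(Throttled) = 0.24·h(Busy) + 0.24·h(Throttled) + 0.16·1 + 0.24·h(Overloaded) + 0.12·0
h(Overloaded) = 0.08·h(Busy) + 0.36·h(Throttled) + 0.28·1 + 0.12·h(Overloaded) + 0.16·0
Solving: h(Busy) = 0.5340, h(Throttled) = 0.5684, h(Overloaded) = 0.5993.
Starting from Throttled, the probability is 0.5684.

0.5684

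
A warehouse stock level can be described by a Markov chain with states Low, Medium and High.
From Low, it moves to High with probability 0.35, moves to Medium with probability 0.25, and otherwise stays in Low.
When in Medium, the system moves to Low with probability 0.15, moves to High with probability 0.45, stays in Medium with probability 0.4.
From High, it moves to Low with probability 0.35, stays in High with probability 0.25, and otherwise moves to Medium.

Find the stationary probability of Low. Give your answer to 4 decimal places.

Let the stationary distribution be π with π = πP and π_1 + π_2 + π_3 = 1.
π_1 = 0.4·π_1 + 0.15·π_2 + 0.35·π_3
π_2 = 0.25·π_1 + 0.4·π_2 + 0.4·π_3
Solving with the normalization constraint gives π = (0.2935, 0.3560, 0.3505).
So the stationary probability of Low is 0.2935.

0.2935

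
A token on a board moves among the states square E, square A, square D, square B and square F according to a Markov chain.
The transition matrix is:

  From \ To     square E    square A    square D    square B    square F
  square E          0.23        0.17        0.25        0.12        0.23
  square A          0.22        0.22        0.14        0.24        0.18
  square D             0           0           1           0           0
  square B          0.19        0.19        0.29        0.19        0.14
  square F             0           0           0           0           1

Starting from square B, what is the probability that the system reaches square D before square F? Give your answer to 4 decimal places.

0.6039

Let h(s) be the probability of absorption at square D starting from transient state s. Then h(square D) = 1 and h(square F) = 0. By first-step analysis:
h(square E) = 0.23·h(square E) + 0.17·h(square A) + 0.25·1 + 0.12·h(square B) + 0.23·0
h(square A) = 0.22·h(square E) + 0.22·h(square A) + 0.14·1 + 0.24·h(square B) + 0.18·0
h(square B) = 0.19·h(square E) + 0.19·h(square A) + 0.29·1 + 0.19·h(square B) + 0.14·0
Solving: h(square E) = 0.5326, h(square A) = 0.5155, h(square B) = 0.6039.
Starting from square B, the probability is 0.6039.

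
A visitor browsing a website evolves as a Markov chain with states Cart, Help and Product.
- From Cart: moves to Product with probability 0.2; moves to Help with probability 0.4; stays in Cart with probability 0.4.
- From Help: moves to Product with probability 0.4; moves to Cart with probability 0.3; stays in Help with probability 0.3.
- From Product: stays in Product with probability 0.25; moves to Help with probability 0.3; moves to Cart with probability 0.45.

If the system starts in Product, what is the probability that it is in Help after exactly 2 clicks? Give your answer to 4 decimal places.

0.3450

Sum over the intermediate state after 1 click:
P = P(Product→Cart)·P(Cart→Help) + P(Product→Help)·P(Help→Help) + P(Product→Product)·P(Product→Help)
  = 0.45×0.4 + 0.3×0.3 + 0.25×0.3
  = 0.1800 + 0.0900 + 0.0750 = 0.3450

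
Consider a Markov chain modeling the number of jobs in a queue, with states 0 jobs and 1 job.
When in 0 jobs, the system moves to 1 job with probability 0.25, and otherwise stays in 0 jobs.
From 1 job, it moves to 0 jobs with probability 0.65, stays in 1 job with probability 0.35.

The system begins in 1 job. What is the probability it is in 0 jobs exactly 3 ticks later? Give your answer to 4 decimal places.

0.7215

Propagate the distribution vector 3 ticks from 1 job.
After 0 ticks: (0.0000, 1.0000)
After 1 tick: (0.6500, 0.3500)
After 2 ticks: (0.7150, 0.2850)
After 3 ticks: (0.7215, 0.2785)
P(in 0 jobs after 3 ticks) = 0.7215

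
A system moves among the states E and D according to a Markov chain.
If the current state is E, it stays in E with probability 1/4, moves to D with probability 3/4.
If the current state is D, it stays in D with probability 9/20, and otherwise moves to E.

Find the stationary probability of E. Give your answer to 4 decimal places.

Let the stationary distribution be π with π = πP and π_1 + π_2 = 1.
π_1 = 0.25·π_1 + 0.55·π_2
Solving with the normalization constraint gives π = (0.4231, 0.5769).
So the stationary probability of E is 0.4231.

0.4231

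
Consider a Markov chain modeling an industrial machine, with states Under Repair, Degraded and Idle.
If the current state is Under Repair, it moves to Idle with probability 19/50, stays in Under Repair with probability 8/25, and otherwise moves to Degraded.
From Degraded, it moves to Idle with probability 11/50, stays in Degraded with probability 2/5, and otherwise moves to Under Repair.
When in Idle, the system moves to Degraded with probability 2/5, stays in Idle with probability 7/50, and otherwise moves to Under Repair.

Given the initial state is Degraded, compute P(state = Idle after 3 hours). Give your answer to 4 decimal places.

Propagate the distribution vector 3 hours from Degraded.
After 0 hours: (0.0000, 1.0000, 0.0000)
After 1 hour: (0.3800, 0.4000, 0.2200)
After 2 hours: (0.3748, 0.3620, 0.2632)
After 3 hours: (0.3786, 0.3625, 0.2589)
P(in Idle after 3 hours) = 0.2589

0.2589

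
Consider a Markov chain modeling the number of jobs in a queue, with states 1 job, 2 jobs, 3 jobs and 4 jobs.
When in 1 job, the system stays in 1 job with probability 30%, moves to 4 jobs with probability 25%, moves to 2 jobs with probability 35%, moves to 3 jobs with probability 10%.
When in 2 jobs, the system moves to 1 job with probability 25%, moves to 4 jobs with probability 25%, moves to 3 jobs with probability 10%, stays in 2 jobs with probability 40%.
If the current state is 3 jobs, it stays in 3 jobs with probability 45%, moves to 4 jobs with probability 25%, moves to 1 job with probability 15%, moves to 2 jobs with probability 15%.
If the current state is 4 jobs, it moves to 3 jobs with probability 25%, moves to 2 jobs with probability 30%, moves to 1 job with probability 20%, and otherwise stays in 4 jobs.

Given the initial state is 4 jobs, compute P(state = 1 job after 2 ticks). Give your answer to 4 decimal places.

Propagate the distribution vector 2 ticks from 4 jobs.
After 0 ticks: (0.0000, 0.0000, 0.0000, 1.0000)
After 1 tick: (0.2000, 0.3000, 0.2500, 0.2500)
After 2 ticks: (0.2225, 0.3025, 0.2250, 0.2500)
P(in 1 job after 2 ticks) = 0.2225

0.2225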